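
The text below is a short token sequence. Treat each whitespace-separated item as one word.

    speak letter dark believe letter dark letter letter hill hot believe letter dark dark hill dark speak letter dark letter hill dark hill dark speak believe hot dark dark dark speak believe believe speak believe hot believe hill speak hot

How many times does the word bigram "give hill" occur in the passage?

0

Scanning the 39 overlapping bigram windows for "give hill":
  (none found)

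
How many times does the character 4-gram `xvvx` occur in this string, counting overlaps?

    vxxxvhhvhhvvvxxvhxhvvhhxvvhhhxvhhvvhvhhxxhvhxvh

0

Sliding a length-4 window over the 47 characters (44 positions):
  (no match at any position)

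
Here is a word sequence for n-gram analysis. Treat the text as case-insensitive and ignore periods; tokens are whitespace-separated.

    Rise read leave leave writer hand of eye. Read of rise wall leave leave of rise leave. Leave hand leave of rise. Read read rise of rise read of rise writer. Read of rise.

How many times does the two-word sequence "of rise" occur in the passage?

Scanning the 33 overlapping bigram windows for "of rise":
  position 10–11: of rise
  position 15–16: of rise
  position 21–22: of rise
  position 26–27: of rise
  position 29–30: of rise
  position 33–34: of rise

6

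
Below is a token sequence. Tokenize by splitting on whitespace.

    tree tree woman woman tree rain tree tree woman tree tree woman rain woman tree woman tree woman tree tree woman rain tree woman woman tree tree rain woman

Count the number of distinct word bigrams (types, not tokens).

8

29 tokens → 28 bigram windows in total.
Repeated bigrams (each contributes count−1 duplicates):
  tree woman: 7
  woman tree: 6
  tree tree: 5
  rain tree: 2
  rain woman: 2
  tree rain: 2
  woman rain: 2
  woman woman: 2
20 duplicate windows → 28 − 20 = 8 distinct.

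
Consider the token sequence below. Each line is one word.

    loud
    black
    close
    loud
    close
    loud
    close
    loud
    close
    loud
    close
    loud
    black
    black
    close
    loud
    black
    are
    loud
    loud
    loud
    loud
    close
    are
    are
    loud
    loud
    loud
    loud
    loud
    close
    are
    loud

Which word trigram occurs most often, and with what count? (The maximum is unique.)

"loud loud loud", 5 times

Trigram frequencies (highest first):
  loud loud loud: 5
  close loud close: 4
  loud close loud: 4
  black close loud: 2
  close loud black: 2
  are loud loud: 2
  … (10 more, each ≤ 2)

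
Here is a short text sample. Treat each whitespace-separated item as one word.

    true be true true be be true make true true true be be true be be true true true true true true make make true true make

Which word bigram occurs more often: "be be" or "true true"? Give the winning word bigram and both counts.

"be be": 3 occurrences
"true true": 9 occurrences

"true true" (9 vs 3)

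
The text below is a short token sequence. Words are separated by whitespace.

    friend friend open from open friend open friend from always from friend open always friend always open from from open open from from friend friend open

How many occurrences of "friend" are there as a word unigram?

8

Scanning the 26 tokens for "friend":
  position 1: friend
  position 2: friend
  position 6: friend
  position 8: friend
  position 12: friend
  position 15: friend
  position 24: friend
  position 25: friend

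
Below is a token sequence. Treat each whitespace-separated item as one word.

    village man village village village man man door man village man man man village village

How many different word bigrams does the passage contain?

6

15 tokens → 14 bigram windows in total.
Repeated bigrams (each contributes count−1 duplicates):
  man man: 3
  man village: 3
  village man: 3
  village village: 3
8 duplicate windows → 14 − 8 = 6 distinct.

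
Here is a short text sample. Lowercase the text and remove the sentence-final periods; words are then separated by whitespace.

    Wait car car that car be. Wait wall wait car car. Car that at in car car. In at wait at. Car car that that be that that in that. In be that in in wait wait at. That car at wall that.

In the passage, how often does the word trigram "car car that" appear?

3

Scanning the 41 overlapping trigram windows for "car car that":
  position 2–4: car car that
  position 11–13: car car that
  position 22–24: car car that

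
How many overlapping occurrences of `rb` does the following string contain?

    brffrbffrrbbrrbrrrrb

Sliding a length-2 window over the 20 characters (19 positions):
  position 5–6: rb
  position 10–11: rb
  position 14–15: rb
  position 19–20: rb

4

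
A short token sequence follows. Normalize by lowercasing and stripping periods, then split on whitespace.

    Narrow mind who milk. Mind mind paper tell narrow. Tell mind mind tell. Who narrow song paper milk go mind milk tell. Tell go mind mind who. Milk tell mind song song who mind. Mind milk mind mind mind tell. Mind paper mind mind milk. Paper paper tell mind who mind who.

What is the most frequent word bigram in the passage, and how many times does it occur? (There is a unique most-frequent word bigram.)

"mind mind", 7 times

Bigram frequencies (highest first):
  mind mind: 7
  mind who: 4
  tell mind: 4
  mind milk: 3
  who milk: 2
  milk mind: 2
  … (23 more, each ≤ 2)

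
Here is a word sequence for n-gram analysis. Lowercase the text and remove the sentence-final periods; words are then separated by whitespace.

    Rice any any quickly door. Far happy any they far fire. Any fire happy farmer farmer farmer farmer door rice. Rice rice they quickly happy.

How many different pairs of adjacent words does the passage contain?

21

25 tokens → 24 bigram windows in total.
Repeated bigrams (each contributes count−1 duplicates):
  farmer farmer: 3
  rice rice: 2
3 duplicate windows → 24 − 3 = 21 distinct.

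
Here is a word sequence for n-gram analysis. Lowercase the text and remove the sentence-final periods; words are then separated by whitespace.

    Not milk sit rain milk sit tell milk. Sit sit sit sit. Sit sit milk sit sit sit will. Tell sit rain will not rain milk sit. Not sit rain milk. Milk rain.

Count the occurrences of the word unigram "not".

Scanning the 33 tokens for "not":
  position 1: not
  position 24: not
  position 28: not

3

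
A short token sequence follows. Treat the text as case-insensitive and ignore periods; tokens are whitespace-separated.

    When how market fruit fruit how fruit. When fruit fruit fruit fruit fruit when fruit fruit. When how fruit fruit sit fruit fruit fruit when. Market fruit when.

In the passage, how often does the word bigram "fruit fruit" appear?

Scanning the 27 overlapping bigram windows for "fruit fruit":
  position 4–5: fruit fruit
  position 9–10: fruit fruit
  position 10–11: fruit fruit
  position 11–12: fruit fruit
  position 12–13: fruit fruit
  position 15–16: fruit fruit
  position 19–20: fruit fruit
  position 22–23: fruit fruit
  position 23–24: fruit fruit

9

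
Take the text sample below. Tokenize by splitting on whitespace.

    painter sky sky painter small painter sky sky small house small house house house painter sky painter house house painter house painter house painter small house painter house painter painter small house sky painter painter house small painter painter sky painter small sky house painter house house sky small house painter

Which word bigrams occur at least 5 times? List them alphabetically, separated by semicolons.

Bigram counts meeting the condition (at least 5 times):
  house painter: 8
  painter house: 6
  small house: 5

house painter; painter house; small house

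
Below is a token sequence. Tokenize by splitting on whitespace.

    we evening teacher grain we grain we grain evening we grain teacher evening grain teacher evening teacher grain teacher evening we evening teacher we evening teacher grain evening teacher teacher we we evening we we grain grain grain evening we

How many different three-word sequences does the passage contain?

40 tokens → 38 trigram windows in total.
Repeated trigrams (each contributes count−1 duplicates):
  evening teacher grain: 3
  grain teacher evening: 3
  we evening teacher: 3
  grain evening we: 2
  grain we grain: 2
8 duplicate windows → 38 − 8 = 30 distinct.

30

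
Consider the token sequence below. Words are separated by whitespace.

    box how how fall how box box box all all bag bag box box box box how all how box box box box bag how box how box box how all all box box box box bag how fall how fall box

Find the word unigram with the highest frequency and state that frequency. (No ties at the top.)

Unigram frequencies (highest first):
  box: 20
  how: 10
  all: 5
  bag: 4
  fall: 3

"box", 20 times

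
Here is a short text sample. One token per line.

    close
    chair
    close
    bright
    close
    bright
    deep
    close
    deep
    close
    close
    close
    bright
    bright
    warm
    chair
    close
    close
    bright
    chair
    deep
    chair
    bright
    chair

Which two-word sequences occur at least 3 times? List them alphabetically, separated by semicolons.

close bright; close close

Bigram counts meeting the condition (at least 3 times):
  close bright: 4
  close close: 3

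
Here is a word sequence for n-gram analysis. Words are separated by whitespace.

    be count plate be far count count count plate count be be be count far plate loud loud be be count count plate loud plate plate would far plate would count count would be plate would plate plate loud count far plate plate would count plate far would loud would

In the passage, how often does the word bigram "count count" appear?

Scanning the 49 overlapping bigram windows for "count count":
  position 6–7: count count
  position 7–8: count count
  position 21–22: count count
  position 31–32: count count

4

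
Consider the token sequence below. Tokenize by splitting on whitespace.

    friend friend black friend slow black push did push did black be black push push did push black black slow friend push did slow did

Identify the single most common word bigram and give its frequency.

"push did", 4 times

Bigram frequencies (highest first):
  push did: 4
  black push: 2
  did push: 2
  friend friend: 1
  friend black: 1
  black friend: 1
  … (13 more, each ≤ 1)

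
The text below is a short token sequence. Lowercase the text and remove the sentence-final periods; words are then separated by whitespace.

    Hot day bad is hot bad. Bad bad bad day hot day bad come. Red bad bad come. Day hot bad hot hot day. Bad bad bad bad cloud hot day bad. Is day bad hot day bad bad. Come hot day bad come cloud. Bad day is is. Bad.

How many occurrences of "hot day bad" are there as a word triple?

Scanning the 48 overlapping trigram windows for "hot day bad":
  position 1–3: hot day bad
  position 11–13: hot day bad
  position 23–25: hot day bad
  position 30–32: hot day bad
  position 36–38: hot day bad
  position 41–43: hot day bad

6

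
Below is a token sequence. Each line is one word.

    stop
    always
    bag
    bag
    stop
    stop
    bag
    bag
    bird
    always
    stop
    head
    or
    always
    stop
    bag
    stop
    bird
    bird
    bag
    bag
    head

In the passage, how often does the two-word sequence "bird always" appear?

Scanning the 21 overlapping bigram windows for "bird always":
  position 9–10: bird always

1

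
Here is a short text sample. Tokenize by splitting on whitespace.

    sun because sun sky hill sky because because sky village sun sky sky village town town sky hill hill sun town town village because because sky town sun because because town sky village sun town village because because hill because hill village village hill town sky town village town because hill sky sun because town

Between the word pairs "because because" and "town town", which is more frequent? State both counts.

"because because": 4 occurrences
"town town": 2 occurrences

"because because" (4 vs 2)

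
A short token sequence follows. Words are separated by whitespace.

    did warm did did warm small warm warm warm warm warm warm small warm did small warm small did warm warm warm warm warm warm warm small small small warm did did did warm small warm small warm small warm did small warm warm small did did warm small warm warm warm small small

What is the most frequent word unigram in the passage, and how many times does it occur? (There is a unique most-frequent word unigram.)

Unigram frequencies (highest first):
  warm: 28
  small: 15
  did: 11

"warm", 28 times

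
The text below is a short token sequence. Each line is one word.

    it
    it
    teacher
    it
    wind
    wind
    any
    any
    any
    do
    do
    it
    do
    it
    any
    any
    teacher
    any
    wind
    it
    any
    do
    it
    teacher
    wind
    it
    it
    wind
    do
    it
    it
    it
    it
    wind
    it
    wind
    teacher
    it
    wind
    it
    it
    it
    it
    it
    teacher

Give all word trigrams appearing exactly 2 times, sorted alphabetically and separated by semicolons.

Trigram counts meeting the condition (exactly 2 times):
  it it teacher: 2
  it it wind: 2
  it wind it: 2
  teacher it wind: 2
  wind it it: 2

it it teacher; it it wind; it wind it; teacher it wind; wind it it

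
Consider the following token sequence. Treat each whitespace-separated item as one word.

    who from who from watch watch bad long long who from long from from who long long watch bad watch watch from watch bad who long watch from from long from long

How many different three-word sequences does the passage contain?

32 tokens → 30 trigram windows in total.
Repeated trigrams (each contributes count−1 duplicates):
  from long from: 2
1 duplicate windows → 30 − 1 = 29 distinct.

29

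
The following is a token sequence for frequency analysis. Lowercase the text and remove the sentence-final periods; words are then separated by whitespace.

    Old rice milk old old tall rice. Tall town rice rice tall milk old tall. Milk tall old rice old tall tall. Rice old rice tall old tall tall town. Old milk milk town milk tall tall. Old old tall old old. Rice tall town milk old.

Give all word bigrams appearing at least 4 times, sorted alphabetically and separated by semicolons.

old rice; old tall; rice tall; tall old

Bigram counts meeting the condition (at least 4 times):
  old rice: 4
  old tall: 5
  rice tall: 4
  tall old: 4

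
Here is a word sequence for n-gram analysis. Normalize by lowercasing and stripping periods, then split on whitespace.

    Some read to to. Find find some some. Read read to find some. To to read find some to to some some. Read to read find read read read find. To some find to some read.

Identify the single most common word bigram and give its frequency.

Bigram frequencies (highest first):
  some read: 4
  read to: 3
  to to: 3
  find some: 3
  read read: 3
  read find: 3
  … (9 more, each ≤ 3)

"some read", 4 times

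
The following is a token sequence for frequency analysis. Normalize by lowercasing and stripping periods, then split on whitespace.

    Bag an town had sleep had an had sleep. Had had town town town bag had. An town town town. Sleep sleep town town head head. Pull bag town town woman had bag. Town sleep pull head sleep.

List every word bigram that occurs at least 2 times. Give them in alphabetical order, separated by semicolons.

Bigram counts meeting the condition (at least 2 times):
  an town: 2
  bag town: 2
  had an: 2
  had sleep: 2
  sleep had: 2
  town sleep: 2
  town town: 6

an town; bag town; had an; had sleep; sleep had; town sleep; town town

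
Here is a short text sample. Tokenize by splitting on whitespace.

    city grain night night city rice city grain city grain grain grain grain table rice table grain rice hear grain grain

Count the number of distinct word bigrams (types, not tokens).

15

21 tokens → 20 bigram windows in total.
Repeated bigrams (each contributes count−1 duplicates):
  grain grain: 4
  city grain: 3
5 duplicate windows → 20 − 5 = 15 distinct.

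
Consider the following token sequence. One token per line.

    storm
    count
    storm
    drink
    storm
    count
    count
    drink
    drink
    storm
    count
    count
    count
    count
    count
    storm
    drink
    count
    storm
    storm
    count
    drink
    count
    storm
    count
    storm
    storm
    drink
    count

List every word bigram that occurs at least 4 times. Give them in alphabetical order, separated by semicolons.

Bigram counts meeting the condition (at least 4 times):
  count count: 5
  count storm: 5
  storm count: 5

count count; count storm; storm count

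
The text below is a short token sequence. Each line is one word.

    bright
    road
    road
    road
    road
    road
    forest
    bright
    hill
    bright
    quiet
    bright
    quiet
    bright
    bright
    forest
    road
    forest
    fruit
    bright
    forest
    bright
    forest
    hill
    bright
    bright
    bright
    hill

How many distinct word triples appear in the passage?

28 tokens → 26 trigram windows in total.
Repeated trigrams (each contributes count−1 duplicates):
  road road road: 3
  bright quiet bright: 2
3 duplicate windows → 26 − 3 = 23 distinct.

23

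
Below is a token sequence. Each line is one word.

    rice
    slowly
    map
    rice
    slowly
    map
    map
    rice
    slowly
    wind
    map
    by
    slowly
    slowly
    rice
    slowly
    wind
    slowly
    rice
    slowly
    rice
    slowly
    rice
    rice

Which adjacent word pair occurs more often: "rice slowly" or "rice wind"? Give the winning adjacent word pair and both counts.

"rice slowly": 6 occurrences
"rice wind": 0 occurrences

"rice slowly" (6 vs 0)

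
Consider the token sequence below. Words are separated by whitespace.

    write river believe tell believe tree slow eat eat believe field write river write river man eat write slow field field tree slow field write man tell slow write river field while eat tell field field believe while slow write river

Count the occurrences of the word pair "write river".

5

Scanning the 40 overlapping bigram windows for "write river":
  position 1–2: write river
  position 12–13: write river
  position 14–15: write river
  position 29–30: write river
  position 40–41: write river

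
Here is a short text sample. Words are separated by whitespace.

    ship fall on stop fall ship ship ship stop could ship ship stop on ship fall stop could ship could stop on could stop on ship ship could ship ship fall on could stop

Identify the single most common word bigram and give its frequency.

"ship ship", 5 times

Bigram frequencies (highest first):
  ship ship: 5
  ship fall: 3
  could ship: 3
  stop on: 3
  could stop: 3
  fall on: 2
  … (9 more, each ≤ 2)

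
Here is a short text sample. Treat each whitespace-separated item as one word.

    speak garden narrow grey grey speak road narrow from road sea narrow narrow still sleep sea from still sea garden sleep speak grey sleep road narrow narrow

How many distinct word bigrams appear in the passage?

27 tokens → 26 bigram windows in total.
Repeated bigrams (each contributes count−1 duplicates):
  narrow narrow: 2
  road narrow: 2
2 duplicate windows → 26 − 2 = 24 distinct.

24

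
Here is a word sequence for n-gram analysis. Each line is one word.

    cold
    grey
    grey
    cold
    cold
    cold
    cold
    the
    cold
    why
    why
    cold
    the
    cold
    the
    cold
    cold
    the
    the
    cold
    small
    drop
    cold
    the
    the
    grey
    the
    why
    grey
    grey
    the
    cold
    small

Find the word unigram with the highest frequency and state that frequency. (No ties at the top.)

"cold", 13 times

Unigram frequencies (highest first):
  cold: 13
  the: 9
  grey: 5
  why: 3
  small: 2
  drop: 1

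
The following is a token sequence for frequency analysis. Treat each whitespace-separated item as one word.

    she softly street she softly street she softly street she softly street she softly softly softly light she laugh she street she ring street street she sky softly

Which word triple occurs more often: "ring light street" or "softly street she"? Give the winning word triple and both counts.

"ring light street": 0 occurrences
"softly street she": 4 occurrences

"softly street she" (4 vs 0)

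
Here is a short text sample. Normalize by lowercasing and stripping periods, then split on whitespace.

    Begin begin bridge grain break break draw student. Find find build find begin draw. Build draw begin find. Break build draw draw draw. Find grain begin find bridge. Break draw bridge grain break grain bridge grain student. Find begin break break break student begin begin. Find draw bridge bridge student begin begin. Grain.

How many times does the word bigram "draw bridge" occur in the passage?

2

Scanning the 52 overlapping bigram windows for "draw bridge":
  position 30–31: draw bridge
  position 47–48: draw bridge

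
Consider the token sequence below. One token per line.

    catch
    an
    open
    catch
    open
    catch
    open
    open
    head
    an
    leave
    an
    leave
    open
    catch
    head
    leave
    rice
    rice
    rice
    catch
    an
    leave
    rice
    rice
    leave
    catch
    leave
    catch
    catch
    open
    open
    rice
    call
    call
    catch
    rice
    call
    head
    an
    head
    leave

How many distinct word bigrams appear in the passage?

42 tokens → 41 bigram windows in total.
Repeated bigrams (each contributes count−1 duplicates):
  an leave: 3
  catch open: 3
  open catch: 3
  rice rice: 3
  catch an: 2
  head an: 2
  head leave: 2
  leave catch: 2
  … (3 more repeated)
15 duplicate windows → 41 − 15 = 26 distinct.

26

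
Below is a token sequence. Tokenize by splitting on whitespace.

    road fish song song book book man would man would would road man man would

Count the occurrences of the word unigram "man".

Scanning the 15 tokens for "man":
  position 7: man
  position 9: man
  position 13: man
  position 14: man

4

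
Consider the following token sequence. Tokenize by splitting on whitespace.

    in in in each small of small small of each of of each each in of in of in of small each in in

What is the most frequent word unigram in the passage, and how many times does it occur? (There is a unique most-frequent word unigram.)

"in", 8 times

Unigram frequencies (highest first):
  in: 8
  of: 7
  each: 5
  small: 4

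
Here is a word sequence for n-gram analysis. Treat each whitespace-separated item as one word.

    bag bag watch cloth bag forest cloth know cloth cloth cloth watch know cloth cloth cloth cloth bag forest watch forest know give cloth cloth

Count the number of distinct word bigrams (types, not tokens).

25 tokens → 24 bigram windows in total.
Repeated bigrams (each contributes count−1 duplicates):
  cloth cloth: 6
  bag forest: 2
  cloth bag: 2
  know cloth: 2
8 duplicate windows → 24 − 8 = 16 distinct.

16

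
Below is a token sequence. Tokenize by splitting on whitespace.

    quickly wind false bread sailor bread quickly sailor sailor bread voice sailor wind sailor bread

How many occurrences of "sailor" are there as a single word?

5

Scanning the 15 tokens for "sailor":
  position 5: sailor
  position 8: sailor
  position 9: sailor
  position 12: sailor
  position 14: sailor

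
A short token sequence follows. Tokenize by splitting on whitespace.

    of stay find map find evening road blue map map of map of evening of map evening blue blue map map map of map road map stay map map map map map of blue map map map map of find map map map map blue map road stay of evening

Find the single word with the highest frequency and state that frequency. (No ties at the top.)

"map", 24 times

Unigram frequencies (highest first):
  map: 24
  of: 8
  blue: 5
  evening: 4
  stay: 3
  find: 3
  … (1 more, each ≤ 3)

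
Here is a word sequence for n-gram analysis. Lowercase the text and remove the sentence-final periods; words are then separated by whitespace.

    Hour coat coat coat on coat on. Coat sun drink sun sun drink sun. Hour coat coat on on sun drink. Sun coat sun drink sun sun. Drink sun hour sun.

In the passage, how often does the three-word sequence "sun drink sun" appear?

Scanning the 29 overlapping trigram windows for "sun drink sun":
  position 9–11: sun drink sun
  position 12–14: sun drink sun
  position 20–22: sun drink sun
  position 24–26: sun drink sun
  position 27–29: sun drink sun

5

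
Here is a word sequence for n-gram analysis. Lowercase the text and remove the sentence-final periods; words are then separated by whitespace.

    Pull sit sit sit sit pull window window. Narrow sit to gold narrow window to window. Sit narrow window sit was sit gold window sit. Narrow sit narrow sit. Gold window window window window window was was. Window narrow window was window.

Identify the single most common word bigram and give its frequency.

Bigram frequencies (highest first):
  window window: 5
  sit sit: 3
  narrow sit: 3
  narrow window: 3
  window sit: 3
  sit narrow: 3
  … (16 more, each ≤ 2)

"window window", 5 times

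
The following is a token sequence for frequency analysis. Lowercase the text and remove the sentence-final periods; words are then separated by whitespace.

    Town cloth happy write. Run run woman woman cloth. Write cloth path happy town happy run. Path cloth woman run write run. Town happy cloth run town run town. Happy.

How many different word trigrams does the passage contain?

30 tokens → 28 trigram windows in total.
Repeated trigrams (each contributes count−1 duplicates):
  run town happy: 2
1 duplicate windows → 28 − 1 = 27 distinct.

27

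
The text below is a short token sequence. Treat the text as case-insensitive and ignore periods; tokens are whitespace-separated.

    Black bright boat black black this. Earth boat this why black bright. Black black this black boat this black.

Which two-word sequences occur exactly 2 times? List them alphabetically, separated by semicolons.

black black; black bright; black this; boat this; this black

Bigram counts meeting the condition (exactly 2 times):
  black black: 2
  black bright: 2
  black this: 2
  boat this: 2
  this black: 2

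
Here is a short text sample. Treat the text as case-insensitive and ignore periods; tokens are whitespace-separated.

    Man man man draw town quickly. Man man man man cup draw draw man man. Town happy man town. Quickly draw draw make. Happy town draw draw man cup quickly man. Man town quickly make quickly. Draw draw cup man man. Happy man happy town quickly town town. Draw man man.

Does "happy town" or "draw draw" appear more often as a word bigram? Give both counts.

"draw draw" (4 vs 2)

"happy town": 2 occurrences
"draw draw": 4 occurrences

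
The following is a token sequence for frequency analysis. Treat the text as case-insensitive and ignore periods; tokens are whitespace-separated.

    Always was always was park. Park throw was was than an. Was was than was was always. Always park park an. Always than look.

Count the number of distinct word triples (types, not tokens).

21

24 tokens → 22 trigram windows in total.
Repeated trigrams (each contributes count−1 duplicates):
  was was than: 2
1 duplicate windows → 22 − 1 = 21 distinct.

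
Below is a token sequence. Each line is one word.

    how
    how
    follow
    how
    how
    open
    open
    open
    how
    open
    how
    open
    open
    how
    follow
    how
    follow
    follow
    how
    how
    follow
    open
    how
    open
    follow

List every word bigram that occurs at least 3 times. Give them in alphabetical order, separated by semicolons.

follow how; how follow; how how; how open; open how; open open

Bigram counts meeting the condition (at least 3 times):
  follow how: 3
  how follow: 4
  how how: 3
  how open: 4
  open how: 4
  open open: 3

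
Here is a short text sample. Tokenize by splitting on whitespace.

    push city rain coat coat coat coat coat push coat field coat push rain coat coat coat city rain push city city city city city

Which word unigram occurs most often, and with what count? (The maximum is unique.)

"coat", 10 times

Unigram frequencies (highest first):
  coat: 10
  city: 7
  push: 4
  rain: 3
  field: 1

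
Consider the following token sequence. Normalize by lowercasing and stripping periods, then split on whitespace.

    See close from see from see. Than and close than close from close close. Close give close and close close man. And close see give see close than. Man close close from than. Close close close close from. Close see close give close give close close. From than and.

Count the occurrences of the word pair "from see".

Scanning the 48 overlapping bigram windows for "from see":
  position 3–4: from see
  position 5–6: from see

2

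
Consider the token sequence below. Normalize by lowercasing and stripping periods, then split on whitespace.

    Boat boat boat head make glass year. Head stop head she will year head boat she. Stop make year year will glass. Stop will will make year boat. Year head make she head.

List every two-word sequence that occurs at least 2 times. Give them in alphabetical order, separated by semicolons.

Bigram counts meeting the condition (at least 2 times):
  boat boat: 2
  head make: 2
  make year: 2
  year head: 3

boat boat; head make; make year; year head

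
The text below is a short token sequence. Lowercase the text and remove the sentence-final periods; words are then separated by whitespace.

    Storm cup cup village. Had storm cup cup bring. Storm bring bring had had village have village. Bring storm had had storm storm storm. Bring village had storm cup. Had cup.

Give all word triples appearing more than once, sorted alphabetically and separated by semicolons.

Trigram counts meeting the condition (more than once):
  had storm cup: 2
  storm cup cup: 2
  village had storm: 2

had storm cup; storm cup cup; village had storm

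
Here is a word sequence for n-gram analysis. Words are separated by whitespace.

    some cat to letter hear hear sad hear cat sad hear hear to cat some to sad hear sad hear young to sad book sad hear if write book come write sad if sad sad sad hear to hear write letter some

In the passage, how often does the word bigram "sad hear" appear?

Scanning the 41 overlapping bigram windows for "sad hear":
  position 7–8: sad hear
  position 10–11: sad hear
  position 17–18: sad hear
  position 19–20: sad hear
  position 25–26: sad hear
  position 36–37: sad hear

6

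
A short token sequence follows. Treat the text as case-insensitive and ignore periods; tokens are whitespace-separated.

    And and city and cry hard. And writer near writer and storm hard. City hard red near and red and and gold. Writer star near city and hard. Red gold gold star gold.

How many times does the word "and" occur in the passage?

Scanning the 33 tokens for "and":
  position 1: and
  position 2: and
  position 4: and
  position 7: and
  position 11: and
  position 18: and
  position 20: and
  position 21: and
  position 27: and

9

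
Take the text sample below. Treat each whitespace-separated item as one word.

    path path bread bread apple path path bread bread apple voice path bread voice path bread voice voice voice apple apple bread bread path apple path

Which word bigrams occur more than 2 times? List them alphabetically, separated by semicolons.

bread bread; path bread

Bigram counts meeting the condition (more than 2 times):
  bread bread: 3
  path bread: 4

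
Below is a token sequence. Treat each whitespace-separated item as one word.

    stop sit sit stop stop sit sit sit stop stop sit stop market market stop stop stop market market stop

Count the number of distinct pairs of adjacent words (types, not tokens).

20 tokens → 19 bigram windows in total.
Repeated bigrams (each contributes count−1 duplicates):
  stop stop: 4
  sit sit: 3
  sit stop: 3
  stop sit: 3
  market market: 2
  market stop: 2
  stop market: 2
12 duplicate windows → 19 − 12 = 7 distinct.

7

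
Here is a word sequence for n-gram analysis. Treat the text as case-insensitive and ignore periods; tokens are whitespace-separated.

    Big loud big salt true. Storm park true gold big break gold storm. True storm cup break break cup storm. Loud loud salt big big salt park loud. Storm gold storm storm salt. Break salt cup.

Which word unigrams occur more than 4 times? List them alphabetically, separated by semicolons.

big; salt; storm

Unigram counts meeting the condition (more than 4 times):
  big: 5
  salt: 5
  storm: 7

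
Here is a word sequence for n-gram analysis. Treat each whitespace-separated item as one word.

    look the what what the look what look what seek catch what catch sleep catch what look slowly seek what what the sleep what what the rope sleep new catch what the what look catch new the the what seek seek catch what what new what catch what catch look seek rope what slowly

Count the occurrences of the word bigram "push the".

Scanning the 53 overlapping bigram windows for "push the":
  (none found)

0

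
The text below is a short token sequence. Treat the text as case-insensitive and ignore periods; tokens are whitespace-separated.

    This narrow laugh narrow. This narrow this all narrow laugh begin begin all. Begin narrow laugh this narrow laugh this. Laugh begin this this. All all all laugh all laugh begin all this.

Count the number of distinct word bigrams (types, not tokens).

33 tokens → 32 bigram windows in total.
Repeated bigrams (each contributes count−1 duplicates):
  narrow laugh: 4
  laugh begin: 3
  this narrow: 3
  all all: 2
  all laugh: 2
  begin all: 2
  laugh this: 2
  narrow this: 2
  … (1 more repeated)
13 duplicate windows → 32 − 13 = 19 distinct.

19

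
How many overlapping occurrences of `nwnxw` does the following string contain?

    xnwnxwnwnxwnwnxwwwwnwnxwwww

4

Sliding a length-5 window over the 27 characters (23 positions):
  position 2–6: nwnxw
  position 7–11: nwnxw
  position 12–16: nwnxw
  position 20–24: nwnxw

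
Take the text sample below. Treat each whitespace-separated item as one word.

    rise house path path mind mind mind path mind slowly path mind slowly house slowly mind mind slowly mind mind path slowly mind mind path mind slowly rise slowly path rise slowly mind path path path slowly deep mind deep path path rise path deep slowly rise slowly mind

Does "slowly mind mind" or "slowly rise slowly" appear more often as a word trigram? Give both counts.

"slowly mind mind" (3 vs 2)

"slowly mind mind": 3 occurrences
"slowly rise slowly": 2 occurrences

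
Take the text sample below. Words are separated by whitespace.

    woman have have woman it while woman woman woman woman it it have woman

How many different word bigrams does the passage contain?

9

14 tokens → 13 bigram windows in total.
Repeated bigrams (each contributes count−1 duplicates):
  woman woman: 3
  have woman: 2
  woman it: 2
4 duplicate windows → 13 − 4 = 9 distinct.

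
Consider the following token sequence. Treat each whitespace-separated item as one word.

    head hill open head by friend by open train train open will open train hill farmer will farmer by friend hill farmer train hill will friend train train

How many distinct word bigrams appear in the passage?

28 tokens → 27 bigram windows in total.
Repeated bigrams (each contributes count−1 duplicates):
  by friend: 2
  hill farmer: 2
  open train: 2
  train hill: 2
  train train: 2
5 duplicate windows → 27 − 5 = 22 distinct.

22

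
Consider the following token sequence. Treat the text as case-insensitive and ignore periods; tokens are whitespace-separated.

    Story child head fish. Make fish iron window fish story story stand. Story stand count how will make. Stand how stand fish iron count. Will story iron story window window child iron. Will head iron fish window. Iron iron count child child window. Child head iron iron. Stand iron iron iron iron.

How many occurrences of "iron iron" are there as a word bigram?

Scanning the 51 overlapping bigram windows for "iron iron":
  position 38–39: iron iron
  position 46–47: iron iron
  position 49–50: iron iron
  position 50–51: iron iron
  position 51–52: iron iron

5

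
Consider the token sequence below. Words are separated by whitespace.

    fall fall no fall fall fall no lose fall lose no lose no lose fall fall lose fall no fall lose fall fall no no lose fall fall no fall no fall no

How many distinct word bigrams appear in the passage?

33 tokens → 32 bigram windows in total.
Repeated bigrams (each contributes count−1 duplicates):
  fall no: 7
  fall fall: 6
  lose fall: 5
  no fall: 4
  no lose: 4
  fall lose: 3
  lose no: 2
24 duplicate windows → 32 − 24 = 8 distinct.

8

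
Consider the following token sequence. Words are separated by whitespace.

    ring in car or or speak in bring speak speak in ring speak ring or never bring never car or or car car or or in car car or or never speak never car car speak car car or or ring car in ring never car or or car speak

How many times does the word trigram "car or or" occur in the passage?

Scanning the 48 overlapping trigram windows for "car or or":
  position 3–5: car or or
  position 19–21: car or or
  position 23–25: car or or
  position 28–30: car or or
  position 38–40: car or or
  position 46–48: car or or

6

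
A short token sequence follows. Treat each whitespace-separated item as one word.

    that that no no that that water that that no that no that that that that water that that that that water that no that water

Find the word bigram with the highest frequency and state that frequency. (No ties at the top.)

"that that", 9 times

Bigram frequencies (highest first):
  that that: 9
  that no: 4
  no that: 4
  that water: 4
  water that: 3
  no no: 1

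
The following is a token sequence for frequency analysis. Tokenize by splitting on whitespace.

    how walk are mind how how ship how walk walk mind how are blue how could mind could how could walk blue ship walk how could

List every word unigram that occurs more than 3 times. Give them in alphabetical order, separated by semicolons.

could; how; walk

Unigram counts meeting the condition (more than 3 times):
  could: 4
  how: 8
  walk: 5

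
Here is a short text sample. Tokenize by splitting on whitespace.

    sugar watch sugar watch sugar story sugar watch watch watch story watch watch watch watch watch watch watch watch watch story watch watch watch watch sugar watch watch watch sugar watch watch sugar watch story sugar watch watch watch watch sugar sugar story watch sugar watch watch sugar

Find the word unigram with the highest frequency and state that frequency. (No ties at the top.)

"watch", 31 times

Unigram frequencies (highest first):
  watch: 31
  sugar: 12
  story: 5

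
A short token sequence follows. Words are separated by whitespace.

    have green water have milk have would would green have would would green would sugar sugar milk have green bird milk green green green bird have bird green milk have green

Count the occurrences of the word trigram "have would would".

Scanning the 29 overlapping trigram windows for "have would would":
  position 6–8: have would would
  position 10–12: have would would

2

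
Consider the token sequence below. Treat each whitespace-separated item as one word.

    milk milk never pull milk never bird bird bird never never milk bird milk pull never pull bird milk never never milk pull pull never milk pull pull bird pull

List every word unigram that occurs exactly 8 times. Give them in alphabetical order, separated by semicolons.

milk; never; pull

Unigram counts meeting the condition (exactly 8 times):
  milk: 8
  never: 8
  pull: 8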